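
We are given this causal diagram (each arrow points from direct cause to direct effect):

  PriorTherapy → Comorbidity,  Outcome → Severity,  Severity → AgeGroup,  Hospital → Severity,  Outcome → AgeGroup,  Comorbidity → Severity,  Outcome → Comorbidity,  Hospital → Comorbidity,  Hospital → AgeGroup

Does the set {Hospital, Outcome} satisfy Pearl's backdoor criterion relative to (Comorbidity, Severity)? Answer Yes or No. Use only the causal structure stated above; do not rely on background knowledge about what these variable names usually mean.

Yes

Backdoor paths from Comorbidity to Severity (paths whose first edge points into Comorbidity):
  P1: Comorbidity <- Hospital -> Severity
  P2: Comorbidity <- Hospital -> AgeGroup <- Outcome -> Severity
  P3: Comorbidity <- Hospital -> AgeGroup <- Severity
  P4: Comorbidity <- Outcome -> Severity
  P5: Comorbidity <- Outcome -> AgeGroup <- Hospital -> Severity
  P6: Comorbidity <- Outcome -> AgeGroup <- Severity
Condition 1 (no descendant of Comorbidity in the set): holds — descendants of Comorbidity are {AgeGroup, Severity}; none are in {Hospital, Outcome}.
Condition 2 (every backdoor path blocked by {Hospital, Outcome}):
  P1: blocked at fork node Hospital ∈ conditioning set.
  P2: blocked at fork node Hospital ∈ conditioning set.
  P3: blocked at fork node Hospital ∈ conditioning set.
  P4: blocked at fork node Outcome ∈ conditioning set.
  P5: blocked at fork node Outcome ∈ conditioning set.
  P6: blocked at fork node Outcome ∈ conditioning set.
{Hospital, Outcome} satisfies the backdoor criterion.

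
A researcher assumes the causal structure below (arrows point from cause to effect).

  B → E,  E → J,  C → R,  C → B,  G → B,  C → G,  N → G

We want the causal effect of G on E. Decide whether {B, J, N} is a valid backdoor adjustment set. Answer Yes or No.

No

Backdoor paths from G to E (paths whose first edge points into G):
  P1: G <- C -> B -> E
Condition 1 (no descendant of G in the set): FAILS — B and J are descendants of G.
Condition 2 (every backdoor path blocked by {B, J, N}):
  P1: blocked at chain node B ∈ conditioning set.
{B, J, N} does not satisfy the backdoor criterion.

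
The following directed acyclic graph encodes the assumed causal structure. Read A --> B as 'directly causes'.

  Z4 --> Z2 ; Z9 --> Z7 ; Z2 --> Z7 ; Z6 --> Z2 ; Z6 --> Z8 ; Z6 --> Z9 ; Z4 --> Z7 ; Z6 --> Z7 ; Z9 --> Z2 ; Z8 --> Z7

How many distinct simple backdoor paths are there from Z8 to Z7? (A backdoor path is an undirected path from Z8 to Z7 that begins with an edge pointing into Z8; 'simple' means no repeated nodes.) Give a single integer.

7

A backdoor path from Z8 to Z7 is any simple undirected path whose first edge points into Z8 (i.e. leaves Z8 via a parent).
Parents of Z8: {Z6}.
Enumerating:
  P1: Z8 <- Z6 -> Z9 -> Z2 <- Z4 -> Z7
  P2: Z8 <- Z6 -> Z9 -> Z2 -> Z7
  P3: Z8 <- Z6 -> Z9 -> Z7
  P4: Z8 <- Z6 -> Z2 <- Z4 -> Z7
  P5: Z8 <- Z6 -> Z2 <- Z9 -> Z7
  P6: Z8 <- Z6 -> Z2 -> Z7
  P7: Z8 <- Z6 -> Z7
That exhausts the simple backdoor paths. Count: 7.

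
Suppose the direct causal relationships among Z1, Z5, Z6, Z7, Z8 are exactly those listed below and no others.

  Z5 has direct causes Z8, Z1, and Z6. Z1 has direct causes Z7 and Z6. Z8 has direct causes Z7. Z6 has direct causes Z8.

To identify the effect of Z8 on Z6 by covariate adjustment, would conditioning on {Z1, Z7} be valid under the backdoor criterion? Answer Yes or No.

Backdoor paths from Z8 to Z6 (paths whose first edge points into Z8):
  P1: Z8 <- Z7 -> Z1 <- Z6
  P2: Z8 <- Z7 -> Z1 -> Z5 <- Z6
Condition 1 (no descendant of Z8 in the set): FAILS — Z1 is a descendant of Z8.
Condition 2 (every backdoor path blocked by {Z1, Z7}):
  P1: blocked at fork node Z7 ∈ conditioning set.
  P2: blocked at fork node Z7 ∈ conditioning set.
{Z1, Z7} does not satisfy the backdoor criterion.

No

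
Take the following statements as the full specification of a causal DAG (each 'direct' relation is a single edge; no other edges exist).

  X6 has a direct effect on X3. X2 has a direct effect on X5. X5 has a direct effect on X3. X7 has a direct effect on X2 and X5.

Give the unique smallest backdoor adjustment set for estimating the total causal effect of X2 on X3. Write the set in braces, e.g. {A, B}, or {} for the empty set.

{X7}

Variables eligible for adjustment (non-descendants of X2, excluding X2 and X3): {X6, X7}.
Backdoor paths from X2 to X3:
  P1: X2 <- X7 -> X5 -> X3
The empty set is not sufficient: P1 (X2 <- X7 -> X5 -> X3) has no collider blocking it and no conditioned non-collider, so it is open.
Try {X7}:
  P1: blocked at fork node X7 ∈ conditioning set.
{X7} contains no descendant of X2 and blocks every backdoor path.
No other singleton works — e.g. {X6} leaves P1 open — so {X7} is the unique smallest valid adjustment set.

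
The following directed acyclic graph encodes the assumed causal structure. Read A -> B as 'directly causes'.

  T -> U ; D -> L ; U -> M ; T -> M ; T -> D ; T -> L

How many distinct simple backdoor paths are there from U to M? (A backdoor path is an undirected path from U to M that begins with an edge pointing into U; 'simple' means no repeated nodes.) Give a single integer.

A backdoor path from U to M is any simple undirected path whose first edge points into U (i.e. leaves U via a parent).
Parents of U: {T}.
Enumerating:
  P1: U <- T -> M
That exhausts the simple backdoor paths. Count: 1.

1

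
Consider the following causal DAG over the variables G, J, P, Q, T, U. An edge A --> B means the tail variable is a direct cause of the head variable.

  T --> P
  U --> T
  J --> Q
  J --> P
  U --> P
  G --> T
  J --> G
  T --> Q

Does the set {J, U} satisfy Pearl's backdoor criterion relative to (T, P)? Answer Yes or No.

Yes

Backdoor paths from T to P (paths whose first edge points into T):
  P1: T <- G <- J -> P
  P2: T <- U -> P
Condition 1 (no descendant of T in the set): holds — descendants of T are {P, Q}; none are in {J, U}.
Condition 2 (every backdoor path blocked by {J, U}):
  P1: blocked at fork node J ∈ conditioning set.
  P2: blocked at fork node U ∈ conditioning set.
{J, U} satisfies the backdoor criterion.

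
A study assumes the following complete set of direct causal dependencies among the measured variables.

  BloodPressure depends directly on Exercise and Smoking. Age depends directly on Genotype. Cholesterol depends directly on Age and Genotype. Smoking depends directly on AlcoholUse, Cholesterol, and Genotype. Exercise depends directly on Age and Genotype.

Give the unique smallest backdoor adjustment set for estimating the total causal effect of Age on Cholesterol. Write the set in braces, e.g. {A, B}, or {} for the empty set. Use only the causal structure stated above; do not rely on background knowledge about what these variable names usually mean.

{Genotype}

Variables eligible for adjustment (non-descendants of Age, excluding Age and Cholesterol): {AlcoholUse, Genotype}.
Backdoor paths from Age to Cholesterol:
  P1: Age <- Genotype -> Exercise -> BloodPressure <- Smoking <- Cholesterol
  P2: Age <- Genotype -> Cholesterol
  P3: Age <- Genotype -> Smoking <- Cholesterol
The empty set is not sufficient: P2 (Age <- Genotype -> Cholesterol) has no collider blocking it and no conditioned non-collider, so it is open.
Try {Genotype}:
  P1: blocked at fork node Genotype ∈ conditioning set.
  P2: blocked at fork node Genotype ∈ conditioning set.
  P3: blocked at fork node Genotype ∈ conditioning set.
{Genotype} contains no descendant of Age and blocks every backdoor path.
No other singleton works — e.g. {AlcoholUse} leaves P2 open — so {Genotype} is the unique smallest valid adjustment set.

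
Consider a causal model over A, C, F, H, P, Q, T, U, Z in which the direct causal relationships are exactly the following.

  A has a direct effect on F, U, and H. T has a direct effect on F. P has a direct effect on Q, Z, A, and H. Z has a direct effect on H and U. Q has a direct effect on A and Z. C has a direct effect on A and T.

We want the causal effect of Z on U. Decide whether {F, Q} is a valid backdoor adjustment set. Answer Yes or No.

No

Backdoor paths from Z to U (paths whose first edge points into Z):
  P1: Z <- P -> Q -> A -> U
  P2: Z <- P -> A -> U
  P3: Z <- P -> H <- A -> U
  P4: Z <- Q <- P -> A -> U
  P5: Z <- Q <- P -> H <- A -> U
  P6: Z <- Q -> A -> U
Condition 1 (no descendant of Z in the set): holds — descendants of Z are {H, U}; none are in {F, Q}.
Condition 2 (every backdoor path blocked by {F, Q}):
  P1: blocked at chain node Q ∈ conditioning set.
  P2: open — no interior node is in the conditioning set.
  P3: blocked at collider H (neither it nor any descendant is in the conditioning set).
  P4: blocked at chain node Q ∈ conditioning set.
  P5: blocked at chain node Q ∈ conditioning set.
  P6: blocked at fork node Q ∈ conditioning set.
{F, Q} does not satisfy the backdoor criterion.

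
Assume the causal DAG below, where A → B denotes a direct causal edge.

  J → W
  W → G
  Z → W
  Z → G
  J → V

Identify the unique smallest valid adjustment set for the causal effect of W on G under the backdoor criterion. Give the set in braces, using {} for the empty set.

{Z}

Variables eligible for adjustment (non-descendants of W, excluding W and G): {J, V, Z}.
Backdoor paths from W to G:
  P1: W <- Z -> G
The empty set is not sufficient: P1 (W <- Z -> G) has no collider blocking it and no conditioned non-collider, so it is open.
Try {Z}:
  P1: blocked at fork node Z ∈ conditioning set.
{Z} contains no descendant of W and blocks every backdoor path.
No other singleton works — e.g. {J} leaves P1 open — so {Z} is the unique smallest valid adjustment set.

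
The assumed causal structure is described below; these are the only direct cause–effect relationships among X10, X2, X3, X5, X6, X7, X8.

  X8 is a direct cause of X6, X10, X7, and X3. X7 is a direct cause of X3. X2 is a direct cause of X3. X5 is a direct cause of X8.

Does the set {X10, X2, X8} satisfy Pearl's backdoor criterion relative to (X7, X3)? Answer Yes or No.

Backdoor paths from X7 to X3 (paths whose first edge points into X7):
  P1: X7 <- X8 -> X3
Condition 1 (no descendant of X7 in the set): holds — descendants of X7 are {X3}; none are in {X10, X2, X8}.
Condition 2 (every backdoor path blocked by {X10, X2, X8}):
  P1: blocked at fork node X8 ∈ conditioning set.
{X10, X2, X8} satisfies the backdoor criterion.

Yes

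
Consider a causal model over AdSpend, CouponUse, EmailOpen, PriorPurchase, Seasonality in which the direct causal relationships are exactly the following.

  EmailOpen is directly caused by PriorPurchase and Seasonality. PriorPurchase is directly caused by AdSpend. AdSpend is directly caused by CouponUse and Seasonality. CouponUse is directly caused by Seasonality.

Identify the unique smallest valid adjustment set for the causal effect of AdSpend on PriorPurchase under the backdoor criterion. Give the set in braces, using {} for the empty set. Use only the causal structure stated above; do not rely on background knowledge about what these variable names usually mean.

{}

Variables eligible for adjustment (non-descendants of AdSpend, excluding AdSpend and PriorPurchase): {CouponUse, Seasonality}.
Backdoor paths from AdSpend to PriorPurchase:
  P1: AdSpend <- Seasonality -> EmailOpen <- PriorPurchase
  P2: AdSpend <- CouponUse <- Seasonality -> EmailOpen <- PriorPurchase
Each backdoor path contains an unconditioned collider, so every path is already blocked with the empty conditioning set:
  P1: blocked at collider EmailOpen (neither it nor any descendant is in the conditioning set).
  P2: blocked at collider EmailOpen (neither it nor any descendant is in the conditioning set).
The empty set is therefore the unique smallest valid set.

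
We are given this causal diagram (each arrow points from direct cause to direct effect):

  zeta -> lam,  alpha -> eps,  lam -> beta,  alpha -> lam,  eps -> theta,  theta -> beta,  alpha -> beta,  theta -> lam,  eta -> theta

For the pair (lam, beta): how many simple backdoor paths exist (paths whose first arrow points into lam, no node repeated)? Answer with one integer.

4

A backdoor path from lam to beta is any simple undirected path whose first edge points into lam (i.e. leaves lam via a parent).
Parents of lam: {alpha, theta, zeta}.
Enumerating:
  P1: lam <- alpha -> eps -> theta -> beta
  P2: lam <- alpha -> beta
  P3: lam <- theta <- eps <- alpha -> beta
  P4: lam <- theta -> beta
That exhausts the simple backdoor paths. Count: 4.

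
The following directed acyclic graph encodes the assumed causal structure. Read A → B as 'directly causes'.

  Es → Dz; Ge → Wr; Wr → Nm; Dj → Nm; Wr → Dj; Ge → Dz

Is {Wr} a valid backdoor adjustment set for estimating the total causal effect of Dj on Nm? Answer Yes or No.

Yes

Backdoor paths from Dj to Nm (paths whose first edge points into Dj):
  P1: Dj <- Wr -> Nm
Condition 1 (no descendant of Dj in the set): holds — descendants of Dj are {Nm}; none are in {Wr}.
Condition 2 (every backdoor path blocked by {Wr}):
  P1: blocked at fork node Wr ∈ conditioning set.
{Wr} satisfies the backdoor criterion.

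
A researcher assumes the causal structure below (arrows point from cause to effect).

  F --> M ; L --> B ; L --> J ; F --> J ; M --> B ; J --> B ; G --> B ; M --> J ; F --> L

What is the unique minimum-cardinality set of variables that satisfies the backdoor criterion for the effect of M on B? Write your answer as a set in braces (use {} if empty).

{F}

Variables eligible for adjustment (non-descendants of M, excluding M and B): {F, G, L}.
Backdoor paths from M to B:
  P1: M <- F -> L -> J -> B
  P2: M <- F -> L -> B
  P3: M <- F -> J <- L -> B
  P4: M <- F -> J -> B
The empty set is not sufficient: P1 (M <- F -> L -> J -> B) has no collider blocking it and no conditioned non-collider, so it is open.
Try {F}:
  P1: blocked at fork node F ∈ conditioning set.
  P2: blocked at fork node F ∈ conditioning set.
  P3: blocked at fork node F ∈ conditioning set.
  P4: blocked at fork node F ∈ conditioning set.
{F} contains no descendant of M and blocks every backdoor path.
No other singleton works — e.g. {G} leaves P1 open — so {F} is the unique smallest valid adjustment set.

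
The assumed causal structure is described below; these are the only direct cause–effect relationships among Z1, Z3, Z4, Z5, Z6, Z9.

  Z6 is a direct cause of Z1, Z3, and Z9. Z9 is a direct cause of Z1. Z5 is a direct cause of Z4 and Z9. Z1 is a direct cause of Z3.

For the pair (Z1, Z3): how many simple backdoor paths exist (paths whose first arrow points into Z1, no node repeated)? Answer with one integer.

A backdoor path from Z1 to Z3 is any simple undirected path whose first edge points into Z1 (i.e. leaves Z1 via a parent).
Parents of Z1: {Z6, Z9}.
Enumerating:
  P1: Z1 <- Z6 -> Z3
  P2: Z1 <- Z9 <- Z6 -> Z3
That exhausts the simple backdoor paths. Count: 2.

2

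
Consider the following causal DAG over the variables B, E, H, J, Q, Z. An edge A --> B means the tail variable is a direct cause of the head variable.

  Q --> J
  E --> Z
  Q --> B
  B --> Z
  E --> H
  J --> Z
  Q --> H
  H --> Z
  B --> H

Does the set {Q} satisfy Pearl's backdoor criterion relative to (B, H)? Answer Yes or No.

Yes

Backdoor paths from B to H (paths whose first edge points into B):
  P1: B <- Q -> J -> Z <- E -> H
  P2: B <- Q -> J -> Z <- H
  P3: B <- Q -> H
Condition 1 (no descendant of B in the set): holds — descendants of B are {H, Z}; none are in {Q}.
Condition 2 (every backdoor path blocked by {Q}):
  P1: blocked at fork node Q ∈ conditioning set.
  P2: blocked at fork node Q ∈ conditioning set.
  P3: blocked at fork node Q ∈ conditioning set.
{Q} satisfies the backdoor criterion.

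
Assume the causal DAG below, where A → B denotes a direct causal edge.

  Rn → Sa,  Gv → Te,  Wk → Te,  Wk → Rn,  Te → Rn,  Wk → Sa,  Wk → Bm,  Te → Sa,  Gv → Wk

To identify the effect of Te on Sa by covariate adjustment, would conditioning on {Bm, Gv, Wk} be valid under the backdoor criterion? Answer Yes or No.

Yes

Backdoor paths from Te to Sa (paths whose first edge points into Te):
  P1: Te <- Gv -> Wk -> Rn -> Sa
  P2: Te <- Gv -> Wk -> Sa
  P3: Te <- Wk -> Rn -> Sa
  P4: Te <- Wk -> Sa
Condition 1 (no descendant of Te in the set): holds — descendants of Te are {Rn, Sa}; none are in {Bm, Gv, Wk}.
Condition 2 (every backdoor path blocked by {Bm, Gv, Wk}):
  P1: blocked at fork node Gv ∈ conditioning set.
  P2: blocked at fork node Gv ∈ conditioning set.
  P3: blocked at fork node Wk ∈ conditioning set.
  P4: blocked at fork node Wk ∈ conditioning set.
{Bm, Gv, Wk} satisfies the backdoor criterion.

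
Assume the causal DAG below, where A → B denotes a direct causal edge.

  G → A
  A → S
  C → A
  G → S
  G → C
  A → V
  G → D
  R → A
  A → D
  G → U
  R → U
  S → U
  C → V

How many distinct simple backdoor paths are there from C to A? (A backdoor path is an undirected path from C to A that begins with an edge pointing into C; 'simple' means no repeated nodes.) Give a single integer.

6

A backdoor path from C to A is any simple undirected path whose first edge points into C (i.e. leaves C via a parent).
Parents of C: {G}.
Enumerating:
  P1: C <- G -> A
  P2: C <- G -> S <- A
  P3: C <- G -> S -> U <- R -> A
  P4: C <- G -> D <- A
  P5: C <- G -> U <- R -> A
  P6: C <- G -> U <- S <- A
That exhausts the simple backdoor paths. Count: 6.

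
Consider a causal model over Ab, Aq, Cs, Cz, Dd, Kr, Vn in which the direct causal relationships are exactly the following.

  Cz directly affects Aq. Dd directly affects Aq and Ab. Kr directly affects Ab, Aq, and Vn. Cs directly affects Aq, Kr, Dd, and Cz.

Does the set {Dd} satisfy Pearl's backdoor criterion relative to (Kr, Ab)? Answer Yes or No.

Backdoor paths from Kr to Ab (paths whose first edge points into Kr):
  P1: Kr <- Cs -> Dd -> Ab
  P2: Kr <- Cs -> Cz -> Aq <- Dd -> Ab
  P3: Kr <- Cs -> Aq <- Dd -> Ab
Condition 1 (no descendant of Kr in the set): holds — descendants of Kr are {Ab, Aq, Vn}; none are in {Dd}.
Condition 2 (every backdoor path blocked by {Dd}):
  P1: blocked at chain node Dd ∈ conditioning set.
  P2: blocked at collider Aq (neither it nor any descendant is in the conditioning set).
  P3: blocked at collider Aq (neither it nor any descendant is in the conditioning set).
{Dd} satisfies the backdoor criterion.

Yes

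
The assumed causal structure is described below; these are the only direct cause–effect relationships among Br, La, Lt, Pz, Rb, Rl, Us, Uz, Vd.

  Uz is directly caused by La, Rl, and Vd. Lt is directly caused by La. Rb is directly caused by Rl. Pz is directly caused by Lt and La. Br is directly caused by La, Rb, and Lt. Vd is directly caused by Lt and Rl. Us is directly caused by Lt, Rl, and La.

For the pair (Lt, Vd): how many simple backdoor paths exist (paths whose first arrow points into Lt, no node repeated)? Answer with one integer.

6

A backdoor path from Lt to Vd is any simple undirected path whose first edge points into Lt (i.e. leaves Lt via a parent).
Parents of Lt: {La}.
Enumerating:
  P1: Lt <- La -> Br <- Rb <- Rl -> Vd
  P2: Lt <- La -> Br <- Rb <- Rl -> Uz <- Vd
  P3: Lt <- La -> Uz <- Rl -> Vd
  P4: Lt <- La -> Uz <- Vd
  P5: Lt <- La -> Us <- Rl -> Vd
  P6: Lt <- La -> Us <- Rl -> Uz <- Vd
That exhausts the simple backdoor paths. Count: 6.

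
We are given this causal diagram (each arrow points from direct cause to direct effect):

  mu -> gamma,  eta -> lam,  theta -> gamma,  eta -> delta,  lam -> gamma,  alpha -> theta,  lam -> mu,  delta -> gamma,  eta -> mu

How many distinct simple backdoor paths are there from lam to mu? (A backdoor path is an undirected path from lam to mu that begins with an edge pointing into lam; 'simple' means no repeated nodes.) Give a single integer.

2

A backdoor path from lam to mu is any simple undirected path whose first edge points into lam (i.e. leaves lam via a parent).
Parents of lam: {eta}.
Enumerating:
  P1: lam <- eta -> delta -> gamma <- mu
  P2: lam <- eta -> mu
That exhausts the simple backdoor paths. Count: 2.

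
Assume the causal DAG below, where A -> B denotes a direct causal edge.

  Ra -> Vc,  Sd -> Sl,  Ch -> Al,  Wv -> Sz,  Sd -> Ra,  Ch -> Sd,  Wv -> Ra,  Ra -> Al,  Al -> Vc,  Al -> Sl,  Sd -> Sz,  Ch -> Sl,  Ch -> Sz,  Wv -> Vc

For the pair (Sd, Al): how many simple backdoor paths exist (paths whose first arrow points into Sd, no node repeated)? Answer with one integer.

A backdoor path from Sd to Al is any simple undirected path whose first edge points into Sd (i.e. leaves Sd via a parent).
Parents of Sd: {Ch}.
Enumerating:
  P1: Sd <- Ch -> Al
  P2: Sd <- Ch -> Sl <- Al
  P3: Sd <- Ch -> Sz <- Wv -> Ra -> Al
  P4: Sd <- Ch -> Sz <- Wv -> Ra -> Vc <- Al
  P5: Sd <- Ch -> Sz <- Wv -> Vc <- Ra -> Al
  P6: Sd <- Ch -> Sz <- Wv -> Vc <- Al
That exhausts the simple backdoor paths. Count: 6.

6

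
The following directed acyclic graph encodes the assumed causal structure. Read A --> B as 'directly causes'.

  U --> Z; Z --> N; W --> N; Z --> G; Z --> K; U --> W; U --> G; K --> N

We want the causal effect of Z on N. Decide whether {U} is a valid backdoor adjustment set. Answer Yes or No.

Backdoor paths from Z to N (paths whose first edge points into Z):
  P1: Z <- U -> W -> N
Condition 1 (no descendant of Z in the set): holds — descendants of Z are {G, K, N}; none are in {U}.
Condition 2 (every backdoor path blocked by {U}):
  P1: blocked at fork node U ∈ conditioning set.
{U} satisfies the backdoor criterion.

Yes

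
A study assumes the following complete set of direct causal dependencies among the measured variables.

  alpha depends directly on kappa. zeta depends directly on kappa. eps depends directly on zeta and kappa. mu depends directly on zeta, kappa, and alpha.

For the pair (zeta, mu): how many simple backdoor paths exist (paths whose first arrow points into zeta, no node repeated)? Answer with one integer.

A backdoor path from zeta to mu is any simple undirected path whose first edge points into zeta (i.e. leaves zeta via a parent).
Parents of zeta: {kappa}.
Enumerating:
  P1: zeta <- kappa -> alpha -> mu
  P2: zeta <- kappa -> mu
That exhausts the simple backdoor paths. Count: 2.

2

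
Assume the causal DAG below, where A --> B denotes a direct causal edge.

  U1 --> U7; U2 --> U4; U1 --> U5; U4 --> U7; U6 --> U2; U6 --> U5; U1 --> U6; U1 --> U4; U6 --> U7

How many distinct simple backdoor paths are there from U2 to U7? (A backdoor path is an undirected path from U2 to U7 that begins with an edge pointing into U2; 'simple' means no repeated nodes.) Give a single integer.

5

A backdoor path from U2 to U7 is any simple undirected path whose first edge points into U2 (i.e. leaves U2 via a parent).
Parents of U2: {U6}.
Enumerating:
  P1: U2 <- U6 <- U1 -> U4 -> U7
  P2: U2 <- U6 <- U1 -> U7
  P3: U2 <- U6 -> U5 <- U1 -> U4 -> U7
  P4: U2 <- U6 -> U5 <- U1 -> U7
  P5: U2 <- U6 -> U7
That exhausts the simple backdoor paths. Count: 5.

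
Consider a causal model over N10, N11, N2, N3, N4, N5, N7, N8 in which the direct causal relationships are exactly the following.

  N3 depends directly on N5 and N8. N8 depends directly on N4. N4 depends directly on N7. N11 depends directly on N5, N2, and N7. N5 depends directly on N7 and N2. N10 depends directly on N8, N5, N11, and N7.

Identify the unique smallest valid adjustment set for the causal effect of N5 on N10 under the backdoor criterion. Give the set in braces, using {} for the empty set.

Variables eligible for adjustment (non-descendants of N5, excluding N5 and N10): {N2, N4, N7, N8}.
Backdoor paths from N5 to N10:
  P1: N5 <- N7 -> N11 -> N10
  P2: N5 <- N7 -> N4 -> N8 -> N10
  P3: N5 <- N7 -> N10
  P4: N5 <- N2 -> N11 <- N7 -> N4 -> N8 -> N10
  P5: N5 <- N2 -> N11 <- N7 -> N10
  P6: N5 <- N2 -> N11 -> N10
The empty set is not sufficient: P1 (N5 <- N7 -> N11 -> N10) has no collider blocking it and no conditioned non-collider, so it is open.
Try {N2, N7}:
  P1: blocked at fork node N7 ∈ conditioning set.
  P2: blocked at fork node N7 ∈ conditioning set.
  P3: blocked at fork node N7 ∈ conditioning set.
  P4: blocked at fork node N2 ∈ conditioning set.
  P5: blocked at fork node N2 ∈ conditioning set.
  P6: blocked at fork node N2 ∈ conditioning set.
{N2, N7} contains no descendant of N5 and blocks every backdoor path.
Every element of {N2, N7} is needed (dropping N2 leaves P6 open; dropping N7 leaves P1 open), so no proper subset is valid.
Among all size-2 subsets of the eligible variables, only {N2, N7} blocks every backdoor path, so it is the unique smallest valid adjustment set.

{N2, N7}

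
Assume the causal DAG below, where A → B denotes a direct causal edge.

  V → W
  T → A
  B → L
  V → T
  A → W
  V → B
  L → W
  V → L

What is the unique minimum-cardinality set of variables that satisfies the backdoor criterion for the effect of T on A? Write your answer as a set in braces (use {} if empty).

{}

Variables eligible for adjustment (non-descendants of T, excluding T and A): {B, L, V}.
Backdoor paths from T to A:
  P1: T <- V -> B -> L -> W <- A
  P2: T <- V -> L -> W <- A
  P3: T <- V -> W <- A
Each backdoor path contains an unconditioned collider, so every path is already blocked with the empty conditioning set:
  P1: blocked at collider W (neither it nor any descendant is in the conditioning set).
  P2: blocked at collider W (neither it nor any descendant is in the conditioning set).
  P3: blocked at collider W (neither it nor any descendant is in the conditioning set).
The empty set is therefore the unique smallest valid set.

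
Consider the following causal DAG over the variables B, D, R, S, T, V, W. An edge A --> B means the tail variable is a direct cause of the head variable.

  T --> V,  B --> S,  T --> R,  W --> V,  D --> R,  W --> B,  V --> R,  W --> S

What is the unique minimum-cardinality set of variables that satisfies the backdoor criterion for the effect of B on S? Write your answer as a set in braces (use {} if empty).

Variables eligible for adjustment (non-descendants of B, excluding B and S): {D, R, T, V, W}.
Backdoor paths from B to S:
  P1: B <- W -> S
The empty set is not sufficient: P1 (B <- W -> S) has no collider blocking it and no conditioned non-collider, so it is open.
Try {W}:
  P1: blocked at fork node W ∈ conditioning set.
{W} contains no descendant of B and blocks every backdoor path.
No other singleton works — e.g. {T} leaves P1 open — so {W} is the unique smallest valid adjustment set.

{W}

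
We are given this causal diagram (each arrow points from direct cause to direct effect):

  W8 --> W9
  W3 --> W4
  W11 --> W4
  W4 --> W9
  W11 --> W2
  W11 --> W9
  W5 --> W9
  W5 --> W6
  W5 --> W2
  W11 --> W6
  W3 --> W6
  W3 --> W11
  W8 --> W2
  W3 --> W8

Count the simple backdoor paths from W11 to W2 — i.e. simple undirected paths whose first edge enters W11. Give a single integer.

6

A backdoor path from W11 to W2 is any simple undirected path whose first edge points into W11 (i.e. leaves W11 via a parent).
Parents of W11: {W3}.
Enumerating:
  P1: W11 <- W3 -> W6 <- W5 -> W2
  P2: W11 <- W3 -> W6 <- W5 -> W9 <- W8 -> W2
  P3: W11 <- W3 -> W4 -> W9 <- W5 -> W2
  P4: W11 <- W3 -> W4 -> W9 <- W8 -> W2
  P5: W11 <- W3 -> W8 -> W2
  P6: W11 <- W3 -> W8 -> W9 <- W5 -> W2
That exhausts the simple backdoor paths. Count: 6.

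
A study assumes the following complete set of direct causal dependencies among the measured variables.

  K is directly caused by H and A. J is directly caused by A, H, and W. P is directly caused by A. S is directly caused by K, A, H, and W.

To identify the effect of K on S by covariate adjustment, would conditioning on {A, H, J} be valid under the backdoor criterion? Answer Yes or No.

Yes

Backdoor paths from K to S (paths whose first edge points into K):
  P1: K <- A -> S
  P2: K <- A -> J <- W -> S
  P3: K <- A -> J <- H -> S
  P4: K <- H -> S
  P5: K <- H -> J <- W -> S
  P6: K <- H -> J <- A -> S
Condition 1 (no descendant of K in the set): holds — descendants of K are {S}; none are in {A, H, J}.
Condition 2 (every backdoor path blocked by {A, H, J}):
  P1: blocked at fork node A ∈ conditioning set.
  P2: blocked at fork node A ∈ conditioning set.
  P3: blocked at fork node A ∈ conditioning set.
  P4: blocked at fork node H ∈ conditioning set.
  P5: blocked at fork node H ∈ conditioning set.
  P6: blocked at fork node H ∈ conditioning set.
{A, H, J} satisfies the backdoor criterion.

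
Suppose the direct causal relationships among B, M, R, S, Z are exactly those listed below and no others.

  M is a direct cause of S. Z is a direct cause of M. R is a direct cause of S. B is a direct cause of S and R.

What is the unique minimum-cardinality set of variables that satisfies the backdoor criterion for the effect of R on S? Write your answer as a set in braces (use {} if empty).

Variables eligible for adjustment (non-descendants of R, excluding R and S): {B, M, Z}.
Backdoor paths from R to S:
  P1: R <- B -> S
The empty set is not sufficient: P1 (R <- B -> S) has no collider blocking it and no conditioned non-collider, so it is open.
Try {B}:
  P1: blocked at fork node B ∈ conditioning set.
{B} contains no descendant of R and blocks every backdoor path.
No other singleton works — e.g. {Z} leaves P1 open — so {B} is the unique smallest valid adjustment set.

{B}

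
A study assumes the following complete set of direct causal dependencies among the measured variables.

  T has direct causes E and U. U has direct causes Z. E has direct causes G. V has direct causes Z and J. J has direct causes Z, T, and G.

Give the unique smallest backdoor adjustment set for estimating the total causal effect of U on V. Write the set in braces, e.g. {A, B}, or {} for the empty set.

{Z}

Variables eligible for adjustment (non-descendants of U, excluding U and V): {E, G, Z}.
Backdoor paths from U to V:
  P1: U <- Z -> J -> V
  P2: U <- Z -> V
The empty set is not sufficient: P1 (U <- Z -> J -> V) has no collider blocking it and no conditioned non-collider, so it is open.
Try {Z}:
  P1: blocked at fork node Z ∈ conditioning set.
  P2: blocked at fork node Z ∈ conditioning set.
{Z} contains no descendant of U and blocks every backdoor path.
No other singleton works — e.g. {G} leaves P1 open — so {Z} is the unique smallest valid adjustment set.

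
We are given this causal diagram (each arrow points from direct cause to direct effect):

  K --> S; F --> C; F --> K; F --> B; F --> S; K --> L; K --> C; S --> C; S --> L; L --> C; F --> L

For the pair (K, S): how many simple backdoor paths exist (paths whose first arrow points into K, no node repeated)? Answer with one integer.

A backdoor path from K to S is any simple undirected path whose first edge points into K (i.e. leaves K via a parent).
Parents of K: {F}.
Enumerating:
  P1: K <- F -> S
  P2: K <- F -> L <- S
  P3: K <- F -> L -> C <- S
  P4: K <- F -> C <- S
  P5: K <- F -> C <- L <- S
That exhausts the simple backdoor paths. Count: 5.

5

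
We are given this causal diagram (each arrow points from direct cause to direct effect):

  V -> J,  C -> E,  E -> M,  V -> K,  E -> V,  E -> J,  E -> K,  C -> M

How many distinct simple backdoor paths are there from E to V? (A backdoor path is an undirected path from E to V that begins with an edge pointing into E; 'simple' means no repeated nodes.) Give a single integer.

A backdoor path from E to V is any simple undirected path whose first edge points into E (i.e. leaves E via a parent).
Parents of E: {C}.
No simple path from any parent of E reaches V without revisiting E, so there are no backdoor paths.

0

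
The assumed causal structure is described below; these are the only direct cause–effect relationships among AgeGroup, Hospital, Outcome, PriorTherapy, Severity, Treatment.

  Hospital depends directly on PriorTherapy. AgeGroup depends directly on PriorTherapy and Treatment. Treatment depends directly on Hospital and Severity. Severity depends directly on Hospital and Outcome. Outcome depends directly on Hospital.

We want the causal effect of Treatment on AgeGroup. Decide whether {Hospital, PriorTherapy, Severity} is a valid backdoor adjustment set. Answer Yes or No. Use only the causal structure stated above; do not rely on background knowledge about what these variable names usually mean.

Backdoor paths from Treatment to AgeGroup (paths whose first edge points into Treatment):
  P1: Treatment <- Hospital <- PriorTherapy -> AgeGroup
  P2: Treatment <- Severity <- Hospital <- PriorTherapy -> AgeGroup
  P3: Treatment <- Severity <- Outcome <- Hospital <- PriorTherapy -> AgeGroup
Condition 1 (no descendant of Treatment in the set): holds — descendants of Treatment are {AgeGroup}; none are in {Hospital, PriorTherapy, Severity}.
Condition 2 (every backdoor path blocked by {Hospital, PriorTherapy, Severity}):
  P1: blocked at chain node Hospital ∈ conditioning set.
  P2: blocked at chain node Severity ∈ conditioning set.
  P3: blocked at chain node Severity ∈ conditioning set.
{Hospital, PriorTherapy, Severity} satisfies the backdoor criterion.

Yes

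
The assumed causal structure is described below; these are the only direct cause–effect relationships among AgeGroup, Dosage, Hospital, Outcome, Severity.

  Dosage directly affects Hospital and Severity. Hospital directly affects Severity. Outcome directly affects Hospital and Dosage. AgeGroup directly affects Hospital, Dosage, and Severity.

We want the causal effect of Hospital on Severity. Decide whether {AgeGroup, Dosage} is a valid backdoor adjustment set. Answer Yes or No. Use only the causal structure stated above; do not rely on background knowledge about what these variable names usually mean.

Yes

Backdoor paths from Hospital to Severity (paths whose first edge points into Hospital):
  P1: Hospital <- Outcome -> Dosage <- AgeGroup -> Severity
  P2: Hospital <- Outcome -> Dosage -> Severity
  P3: Hospital <- AgeGroup -> Dosage -> Severity
  P4: Hospital <- AgeGroup -> Severity
  P5: Hospital <- Dosage <- AgeGroup -> Severity
  P6: Hospital <- Dosage -> Severity
Condition 1 (no descendant of Hospital in the set): holds — descendants of Hospital are {Severity}; none are in {AgeGroup, Dosage}.
Condition 2 (every backdoor path blocked by {AgeGroup, Dosage}):
  P1: blocked at fork node AgeGroup ∈ conditioning set.
  P2: blocked at chain node Dosage ∈ conditioning set.
  P3: blocked at fork node AgeGroup ∈ conditioning set.
  P4: blocked at fork node AgeGroup ∈ conditioning set.
  P5: blocked at chain node Dosage ∈ conditioning set.
  P6: blocked at fork node Dosage ∈ conditioning set.
{AgeGroup, Dosage} satisfies the backdoor criterion.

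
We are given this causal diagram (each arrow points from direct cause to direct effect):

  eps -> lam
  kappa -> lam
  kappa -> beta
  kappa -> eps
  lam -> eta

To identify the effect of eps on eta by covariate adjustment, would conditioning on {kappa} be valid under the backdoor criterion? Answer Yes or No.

Backdoor paths from eps to eta (paths whose first edge points into eps):
  P1: eps <- kappa -> lam -> eta
Condition 1 (no descendant of eps in the set): holds — descendants of eps are {eta, lam}; none are in {kappa}.
Condition 2 (every backdoor path blocked by {kappa}):
  P1: blocked at fork node kappa ∈ conditioning set.
{kappa} satisfies the backdoor criterion.

Yes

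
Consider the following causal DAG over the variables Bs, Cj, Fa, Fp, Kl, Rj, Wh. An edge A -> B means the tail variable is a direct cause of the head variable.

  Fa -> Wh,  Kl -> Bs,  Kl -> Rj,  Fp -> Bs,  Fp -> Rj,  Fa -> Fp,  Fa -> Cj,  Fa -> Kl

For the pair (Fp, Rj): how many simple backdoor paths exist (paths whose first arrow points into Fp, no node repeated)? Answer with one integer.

A backdoor path from Fp to Rj is any simple undirected path whose first edge points into Fp (i.e. leaves Fp via a parent).
Parents of Fp: {Fa}.
Enumerating:
  P1: Fp <- Fa -> Kl -> Rj
That exhausts the simple backdoor paths. Count: 1.

1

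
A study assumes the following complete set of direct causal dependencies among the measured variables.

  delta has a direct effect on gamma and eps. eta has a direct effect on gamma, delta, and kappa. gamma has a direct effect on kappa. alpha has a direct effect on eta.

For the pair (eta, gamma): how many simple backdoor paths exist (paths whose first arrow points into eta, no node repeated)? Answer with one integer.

A backdoor path from eta to gamma is any simple undirected path whose first edge points into eta (i.e. leaves eta via a parent).
Parents of eta: {alpha}.
No simple path from any parent of eta reaches gamma without revisiting eta, so there are no backdoor paths.

0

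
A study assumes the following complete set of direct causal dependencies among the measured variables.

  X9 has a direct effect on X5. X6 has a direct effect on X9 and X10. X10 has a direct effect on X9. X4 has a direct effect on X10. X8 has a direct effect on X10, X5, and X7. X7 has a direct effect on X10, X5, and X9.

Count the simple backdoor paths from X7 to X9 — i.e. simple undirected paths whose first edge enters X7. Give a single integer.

A backdoor path from X7 to X9 is any simple undirected path whose first edge points into X7 (i.e. leaves X7 via a parent).
Parents of X7: {X8}.
Enumerating:
  P1: X7 <- X8 -> X10 <- X6 -> X9
  P2: X7 <- X8 -> X10 -> X9
  P3: X7 <- X8 -> X5 <- X9
That exhausts the simple backdoor paths. Count: 3.

3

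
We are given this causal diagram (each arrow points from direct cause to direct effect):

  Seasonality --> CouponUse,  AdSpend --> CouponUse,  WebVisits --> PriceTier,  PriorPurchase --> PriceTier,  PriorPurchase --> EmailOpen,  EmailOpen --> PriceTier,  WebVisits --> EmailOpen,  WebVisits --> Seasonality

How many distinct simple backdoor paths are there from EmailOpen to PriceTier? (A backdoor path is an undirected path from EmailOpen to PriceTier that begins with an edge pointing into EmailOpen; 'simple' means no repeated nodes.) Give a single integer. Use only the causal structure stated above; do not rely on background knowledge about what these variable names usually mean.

A backdoor path from EmailOpen to PriceTier is any simple undirected path whose first edge points into EmailOpen (i.e. leaves EmailOpen via a parent).
Parents of EmailOpen: {PriorPurchase, WebVisits}.
Enumerating:
  P1: EmailOpen <- PriorPurchase -> PriceTier
  P2: EmailOpen <- WebVisits -> PriceTier
That exhausts the simple backdoor paths. Count: 2.

2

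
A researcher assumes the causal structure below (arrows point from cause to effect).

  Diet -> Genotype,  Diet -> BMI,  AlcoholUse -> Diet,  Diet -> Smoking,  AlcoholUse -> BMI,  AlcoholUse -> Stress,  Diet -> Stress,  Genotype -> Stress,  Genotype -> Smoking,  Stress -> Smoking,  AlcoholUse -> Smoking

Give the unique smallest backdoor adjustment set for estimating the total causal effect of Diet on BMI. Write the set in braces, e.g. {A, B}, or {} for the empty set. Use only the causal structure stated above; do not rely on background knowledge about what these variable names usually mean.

{AlcoholUse}

Variables eligible for adjustment (non-descendants of Diet, excluding Diet and BMI): {AlcoholUse}.
Backdoor paths from Diet to BMI:
  P1: Diet <- AlcoholUse -> BMI
The empty set is not sufficient: P1 (Diet <- AlcoholUse -> BMI) has no collider blocking it and no conditioned non-collider, so it is open.
Try {AlcoholUse}:
  P1: blocked at fork node AlcoholUse ∈ conditioning set.
{AlcoholUse} contains no descendant of Diet and blocks every backdoor path.
{AlcoholUse} is the unique smallest valid adjustment set.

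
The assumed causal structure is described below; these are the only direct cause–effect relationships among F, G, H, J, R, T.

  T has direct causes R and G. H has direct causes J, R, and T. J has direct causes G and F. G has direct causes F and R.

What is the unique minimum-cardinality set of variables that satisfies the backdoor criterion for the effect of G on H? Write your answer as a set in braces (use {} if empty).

Variables eligible for adjustment (non-descendants of G, excluding G and H): {F, R}.
Backdoor paths from G to H:
  P1: G <- R -> T -> H
  P2: G <- R -> H
  P3: G <- F -> J -> H
The empty set is not sufficient: P1 (G <- R -> T -> H) has no collider blocking it and no conditioned non-collider, so it is open.
Try {F, R}:
  P1: blocked at fork node R ∈ conditioning set.
  P2: blocked at fork node R ∈ conditioning set.
  P3: blocked at fork node F ∈ conditioning set.
{F, R} contains no descendant of G and blocks every backdoor path.
Every element of {F, R} is needed (dropping F leaves P3 open; dropping R leaves P1 open), so no proper subset is valid.
Among all size-2 subsets of the eligible variables, only {F, R} blocks every backdoor path, so it is the unique smallest valid adjustment set.

{F, R}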